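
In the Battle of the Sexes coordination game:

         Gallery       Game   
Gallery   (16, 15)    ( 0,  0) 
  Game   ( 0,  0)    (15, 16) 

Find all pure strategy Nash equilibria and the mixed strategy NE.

Pure NE: (Gallery, Gallery) and (Game, Game); Mixed NE: p = 0.5161, q = 0.4839

Work:
Check pure NE:
(Gallery, Gallery): (16, 15) - no unilateral deviation beneficial
(Game, Game): (15, 16) - no unilateral deviation beneficial
Mixed NE: P1 plays Gallery with p = 0.5161, P2 plays Gallery with q = 0.4839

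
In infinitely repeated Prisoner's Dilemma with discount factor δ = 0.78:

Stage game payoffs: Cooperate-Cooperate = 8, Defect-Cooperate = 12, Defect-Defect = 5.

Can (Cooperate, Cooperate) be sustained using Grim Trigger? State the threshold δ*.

δ* = 0.5714; since δ = 0.78 ≥ 0.5714, cooperation can be sustained

Work:
For Grim Trigger:
Cooperate forever: 8/(1-δ)
Defect then punished: 12 + 5·δ/(1-δ)
Need: 8/(1-δ) ≥ 12 + 5·δ/(1-δ)
Solving: δ ≥ (T-R)/(T-P) = (12-8)/(12-5) = 0.5714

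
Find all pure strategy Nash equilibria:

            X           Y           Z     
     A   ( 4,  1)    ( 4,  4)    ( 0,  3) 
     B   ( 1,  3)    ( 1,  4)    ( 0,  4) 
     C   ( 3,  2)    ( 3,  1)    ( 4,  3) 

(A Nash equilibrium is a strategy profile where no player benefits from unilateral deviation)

Nash equilibrium: (A, Y), (C, Z)

Work:
Best responses:
  P1 vs X: payoffs [4, 1, 3] → best response A (payoff 4)
  P1 vs Y: payoffs [4, 1, 3] → best response A (payoff 4)
  P1 vs Z: payoffs [0, 0, 4] → best response C (payoff 4)
  P2 vs A: payoffs [1, 4, 3] → best response Y (payoff 4)
  P2 vs B: payoffs [3, 4, 4] → best response Y/Z (payoff 4)
  P2 vs C: payoffs [2, 1, 3] → best response Z (payoff 3)
Mutual best responses: (A,Y), (C,Z) → Nash equilibria.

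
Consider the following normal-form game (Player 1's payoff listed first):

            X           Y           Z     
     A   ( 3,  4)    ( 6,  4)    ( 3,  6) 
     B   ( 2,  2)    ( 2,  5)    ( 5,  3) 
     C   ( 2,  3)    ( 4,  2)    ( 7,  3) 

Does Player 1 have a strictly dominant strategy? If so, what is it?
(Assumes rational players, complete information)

No strictly dominant strategy exists for Player 1

Work:
A strategy strictly dominates another if it gives a strictly higher payoff against every opponent action. Compare each pair of P1's strategies column-by-column:
  A vs B: [3 vs 2, 6 vs 2, 3 vs 5] → A does not strictly dominate B (column Z: 3 ≤ 5)
  A vs C: [3 vs 2, 6 vs 4, 3 vs 7] → A does not strictly dominate C (column Z: 3 ≤ 7)
  B vs A: [2 vs 3, 2 vs 6, 5 vs 3] → B does not strictly dominate A (column X: 2 ≤ 3)
  B vs C: [2 vs 2, 2 vs 4, 5 vs 7] → B does not strictly dominate C (column X: 2 ≤ 2)
  C vs A: [2 vs 3, 4 vs 6, 7 vs 3] → C does not strictly dominate A (column X: 2 ≤ 3)
  C vs B: [2 vs 2, 4 vs 2, 7 vs 5] → C does not strictly dominate B (column X: 2 ≤ 2)
No single strategy strictly dominates all others → no strictly dominant strategy.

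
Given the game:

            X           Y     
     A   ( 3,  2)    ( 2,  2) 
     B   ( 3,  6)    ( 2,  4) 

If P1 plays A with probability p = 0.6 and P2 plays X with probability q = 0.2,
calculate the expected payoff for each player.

E[P1] = 2.2, E[P2] = 2.96

Work:
E[P1] = p·q·π₁(A,X) + p·(1-q)·π₁(A,Y) + (1-p)·q·π₁(B,X) + (1-p)·(1-q)·π₁(B,Y)
= 0.6·0.2·3 + 0.6·0.8·2 + 0.4·0.2·3 + 0.4·0.8·2
= 2.2

E[P2] = 2.96 (similar calculation)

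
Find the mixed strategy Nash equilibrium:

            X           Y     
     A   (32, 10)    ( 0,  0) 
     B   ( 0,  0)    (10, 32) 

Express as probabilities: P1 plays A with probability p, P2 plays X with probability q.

p = 0.7619, q = 0.2381

Work:
Find probabilities that make opponent indifferent:
P2 chooses q to make P1 indifferent between A and B
P1 chooses p to make P2 indifferent between X and Y
Mixed NE: P1 plays (A: 0.7619, B: 0.2381), P2 plays (X: 0.2381, Y: 0.7619)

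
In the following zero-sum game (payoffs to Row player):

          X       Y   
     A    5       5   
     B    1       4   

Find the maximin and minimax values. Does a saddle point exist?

Maximin = 5, Minimax = 5, Saddle: True

Work:
Row minimums: [5, 1] → maximin = 5
Column maximums: [5, 5] → minimax = 5
Saddle point exists! Game value = 5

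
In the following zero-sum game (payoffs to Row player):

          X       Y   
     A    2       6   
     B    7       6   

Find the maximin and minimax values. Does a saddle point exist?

Maximin = 6, Minimax = 6, Saddle: True

Work:
Row minimums: [2, 6] → maximin = 6
Column maximums: [7, 6] → minimax = 6
Saddle point exists! Game value = 6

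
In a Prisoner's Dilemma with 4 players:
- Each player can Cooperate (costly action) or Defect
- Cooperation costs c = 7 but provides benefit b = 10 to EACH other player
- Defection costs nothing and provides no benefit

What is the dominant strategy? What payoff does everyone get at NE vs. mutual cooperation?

Dominant: Defect; NE payoff = 0; Coop payoff = 23

Work:
Defect dominates (saves cost c = 7, benefit to others is external)
NE: All defect → everyone gets 0
If all cooperate: each receives (3)×10 - 7 = 23
Social dilemma: 23 > 0 but NE gives 0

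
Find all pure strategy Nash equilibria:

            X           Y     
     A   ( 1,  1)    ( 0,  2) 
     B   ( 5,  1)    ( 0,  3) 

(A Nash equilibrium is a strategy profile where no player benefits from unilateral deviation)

Nash equilibrium: (A, Y), (B, Y)

Work:
Best responses:
  P1 vs X: payoffs [1, 5] → best response B (payoff 5)
  P1 vs Y: payoffs [0, 0] → best response A/B (payoff 0)
  P2 vs A: payoffs [1, 2] → best response Y (payoff 2)
  P2 vs B: payoffs [1, 3] → best response Y (payoff 3)
Mutual best responses: (A,Y), (B,Y) → Nash equilibria.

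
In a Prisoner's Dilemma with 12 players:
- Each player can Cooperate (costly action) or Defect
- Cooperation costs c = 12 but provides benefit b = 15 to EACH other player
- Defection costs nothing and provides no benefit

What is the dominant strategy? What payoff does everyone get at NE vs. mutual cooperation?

Dominant: Defect; NE payoff = 0; Coop payoff = 153

Work:
Defect dominates (saves cost c = 12, benefit to others is external)
NE: All defect → everyone gets 0
If all cooperate: each receives (11)×15 - 12 = 153
Social dilemma: 153 > 0 but NE gives 0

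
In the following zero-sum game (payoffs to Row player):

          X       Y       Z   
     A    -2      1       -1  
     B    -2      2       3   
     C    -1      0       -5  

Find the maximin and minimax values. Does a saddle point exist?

Maximin = -2, Minimax = -1, Saddle: False

Work:
Row minimums: [-2, -2, -5] → maximin = -2
Column maximums: [-1, 2, 3] → minimax = -1
No saddle point (maximin ≠ minimax). Mixed strategy needed.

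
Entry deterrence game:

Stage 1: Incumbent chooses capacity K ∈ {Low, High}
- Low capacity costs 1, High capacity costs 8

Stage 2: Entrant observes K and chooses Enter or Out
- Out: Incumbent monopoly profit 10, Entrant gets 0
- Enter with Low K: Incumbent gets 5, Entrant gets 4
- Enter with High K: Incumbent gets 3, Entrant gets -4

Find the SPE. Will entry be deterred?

SPE: (Low, Enter|Low, Out|High); Entry not deterred. Incumbent net profit = 4, Entrant gets 4

Work:
After Low K: Entrant enters (4 > 0)
After High K: Entrant stays out (-4 < 0)
Incumbent: Low → 5−1=4, High → 10−8=2
Incumbent chooses Low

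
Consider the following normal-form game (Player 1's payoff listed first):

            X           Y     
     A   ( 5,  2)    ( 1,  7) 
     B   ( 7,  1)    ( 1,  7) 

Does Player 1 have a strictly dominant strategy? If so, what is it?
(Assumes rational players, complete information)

No strictly dominant strategy exists for Player 1

Work:
A strategy strictly dominates another if it gives a strictly higher payoff against every opponent action. Compare each pair of P1's strategies column-by-column:
  A vs B: [5 vs 7, 1 vs 1] → A does not strictly dominate B (column X: 5 ≤ 7)
  B vs A: [7 vs 5, 1 vs 1] → B does not strictly dominate A (column Y: 1 ≤ 1)
No single strategy strictly dominates all others → no strictly dominant strategy.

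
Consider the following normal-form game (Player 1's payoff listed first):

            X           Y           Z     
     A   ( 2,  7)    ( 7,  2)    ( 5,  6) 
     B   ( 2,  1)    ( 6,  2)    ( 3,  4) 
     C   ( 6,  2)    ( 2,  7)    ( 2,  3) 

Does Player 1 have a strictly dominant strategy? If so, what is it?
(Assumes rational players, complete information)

No strictly dominant strategy exists for Player 1

Work:
A strategy strictly dominates another if it gives a strictly higher payoff against every opponent action. Compare each pair of P1's strategies column-by-column:
  A vs B: [2 vs 2, 7 vs 6, 5 vs 3] → A does not strictly dominate B (column X: 2 ≤ 2)
  A vs C: [2 vs 6, 7 vs 2, 5 vs 2] → A does not strictly dominate C (column X: 2 ≤ 6)
  B vs A: [2 vs 2, 6 vs 7, 3 vs 5] → B does not strictly dominate A (column X: 2 ≤ 2)
  B vs C: [2 vs 6, 6 vs 2, 3 vs 2] → B does not strictly dominate C (column X: 2 ≤ 6)
  C vs A: [6 vs 2, 2 vs 7, 2 vs 5] → C does not strictly dominate A (column Y: 2 ≤ 7)
  C vs B: [6 vs 2, 2 vs 6, 2 vs 3] → C does not strictly dominate B (column Y: 2 ≤ 6)
No single strategy strictly dominates all others → no strictly dominant strategy.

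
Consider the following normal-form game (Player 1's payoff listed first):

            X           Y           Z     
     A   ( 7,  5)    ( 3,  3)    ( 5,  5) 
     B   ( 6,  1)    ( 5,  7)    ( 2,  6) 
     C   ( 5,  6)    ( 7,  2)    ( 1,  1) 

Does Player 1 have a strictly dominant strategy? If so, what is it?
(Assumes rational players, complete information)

No strictly dominant strategy exists for Player 1

Work:
A strategy strictly dominates another if it gives a strictly higher payoff against every opponent action. Compare each pair of P1's strategies column-by-column:
  A vs B: [7 vs 6, 3 vs 5, 5 vs 2] → A does not strictly dominate B (column Y: 3 ≤ 5)
  A vs C: [7 vs 5, 3 vs 7, 5 vs 1] → A does not strictly dominate C (column Y: 3 ≤ 7)
  B vs A: [6 vs 7, 5 vs 3, 2 vs 5] → B does not strictly dominate A (column X: 6 ≤ 7)
  B vs C: [6 vs 5, 5 vs 7, 2 vs 1] → B does not strictly dominate C (column Y: 5 ≤ 7)
  C vs A: [5 vs 7, 7 vs 3, 1 vs 5] → C does not strictly dominate A (column X: 5 ≤ 7)
  C vs B: [5 vs 6, 7 vs 5, 1 vs 2] → C does not strictly dominate B (column X: 5 ≤ 6)
No single strategy strictly dominates all others → no strictly dominant strategy.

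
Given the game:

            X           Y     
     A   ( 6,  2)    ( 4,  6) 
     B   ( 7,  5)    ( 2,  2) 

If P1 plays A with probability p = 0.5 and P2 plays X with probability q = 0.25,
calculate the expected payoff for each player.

E[P1] = 3.875, E[P2] = 3.875

Work:
E[P1] = p·q·π₁(A,X) + p·(1-q)·π₁(A,Y) + (1-p)·q·π₁(B,X) + (1-p)·(1-q)·π₁(B,Y)
= 0.5·0.25·6 + 0.5·0.75·4 + 0.5·0.25·7 + 0.5·0.75·2
= 3.875

E[P2] = 3.875 (similar calculation)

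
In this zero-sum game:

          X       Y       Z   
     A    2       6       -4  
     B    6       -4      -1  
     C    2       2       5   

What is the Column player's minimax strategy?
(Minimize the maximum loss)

Column should play Z, value = 5

Work:
Column player minimizes Row's maximum payoff:
Column X: max payoff to Row = 6
Column Y: max payoff to Row = 6
Column Z: max payoff to Row = 5
Minimum is 5, achieved by column Z.
Minimax strategy: Z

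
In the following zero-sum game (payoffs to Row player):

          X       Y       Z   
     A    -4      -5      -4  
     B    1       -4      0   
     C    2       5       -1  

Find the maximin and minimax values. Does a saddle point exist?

Maximin = -1, Minimax = 0, Saddle: False

Work:
Row minimums: [-5, -4, -1] → maximin = -1
Column maximums: [2, 5, 0] → minimax = 0
No saddle point (maximin ≠ minimax). Mixed strategy needed.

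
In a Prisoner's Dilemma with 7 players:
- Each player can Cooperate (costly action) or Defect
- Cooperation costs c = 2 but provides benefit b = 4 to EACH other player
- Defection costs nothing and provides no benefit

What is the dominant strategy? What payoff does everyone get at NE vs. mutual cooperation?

Dominant: Defect; NE payoff = 0; Coop payoff = 22

Work:
Defect dominates (saves cost c = 2, benefit to others is external)
NE: All defect → everyone gets 0
If all cooperate: each receives (6)×4 - 2 = 22
Social dilemma: 22 > 0 but NE gives 0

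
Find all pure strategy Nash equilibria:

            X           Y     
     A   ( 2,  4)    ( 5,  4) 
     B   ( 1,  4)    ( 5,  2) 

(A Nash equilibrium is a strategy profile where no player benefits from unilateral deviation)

Nash equilibrium: (A, X), (A, Y)

Work:
Best responses:
  P1 vs X: payoffs [2, 1] → best response A (payoff 2)
  P1 vs Y: payoffs [5, 5] → best response A/B (payoff 5)
  P2 vs A: payoffs [4, 4] → best response X/Y (payoff 4)
  P2 vs B: payoffs [4, 2] → best response X (payoff 4)
Mutual best responses: (A,X), (A,Y) → Nash equilibria.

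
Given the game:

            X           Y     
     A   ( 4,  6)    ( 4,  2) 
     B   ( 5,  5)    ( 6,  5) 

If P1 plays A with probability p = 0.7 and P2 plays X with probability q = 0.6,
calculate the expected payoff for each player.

E[P1] = 4.42, E[P2] = 4.58

Work:
E[P1] = p·q·π₁(A,X) + p·(1-q)·π₁(A,Y) + (1-p)·q·π₁(B,X) + (1-p)·(1-q)·π₁(B,Y)
= 0.7·0.6·4 + 0.7·0.4·4 + 0.3·0.6·5 + 0.3·0.4·6
= 4.42

E[P2] = 4.58 (similar calculation)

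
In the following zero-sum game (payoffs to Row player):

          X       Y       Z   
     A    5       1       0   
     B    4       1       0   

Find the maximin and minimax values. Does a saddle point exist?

Maximin = 0, Minimax = 0, Saddle: True

Work:
Row minimums: [0, 0] → maximin = 0
Column maximums: [5, 1, 0] → minimax = 0
Saddle point exists! Game value = 0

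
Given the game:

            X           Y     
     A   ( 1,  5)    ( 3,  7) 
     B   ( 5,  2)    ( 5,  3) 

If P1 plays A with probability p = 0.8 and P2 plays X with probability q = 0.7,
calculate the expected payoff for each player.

E[P1] = 2.28, E[P2] = 4.94

Work:
E[P1] = p·q·π₁(A,X) + p·(1-q)·π₁(A,Y) + (1-p)·q·π₁(B,X) + (1-p)·(1-q)·π₁(B,Y)
= 0.8·0.7·1 + 0.8·0.3·3 + 0.2·0.7·5 + 0.2·0.3·5
= 2.28

E[P2] = 4.94 (similar calculation)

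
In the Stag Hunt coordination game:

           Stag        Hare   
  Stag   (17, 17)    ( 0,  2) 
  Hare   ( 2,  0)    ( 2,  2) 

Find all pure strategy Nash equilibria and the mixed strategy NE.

Pure NE: (Stag, Stag) and (Hare, Hare); Mixed NE: p = 0.1176, q = 0.1176

Work:
Check pure NE:
(Stag, Stag): (17, 17) - no unilateral deviation beneficial
(Hare, Hare): (2, 2) - no unilateral deviation beneficial
Mixed NE: P1 plays Stag with p = 0.1176, P2 plays Stag with q = 0.1176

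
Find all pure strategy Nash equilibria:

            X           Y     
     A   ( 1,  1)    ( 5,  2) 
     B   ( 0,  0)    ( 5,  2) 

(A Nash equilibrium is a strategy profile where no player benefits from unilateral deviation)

Nash equilibrium: (A, Y), (B, Y)

Work:
Best responses:
  P1 vs X: payoffs [1, 0] → best response A (payoff 1)
  P1 vs Y: payoffs [5, 5] → best response A/B (payoff 5)
  P2 vs A: payoffs [1, 2] → best response Y (payoff 2)
  P2 vs B: payoffs [0, 2] → best response Y (payoff 2)
Mutual best responses: (A,Y), (B,Y) → Nash equilibria.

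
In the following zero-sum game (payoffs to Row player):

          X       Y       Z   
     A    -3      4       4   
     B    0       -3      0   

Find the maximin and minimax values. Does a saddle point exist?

Maximin = -3, Minimax = 0, Saddle: False

Work:
Row minimums: [-3, -3] → maximin = -3
Column maximums: [0, 4, 4] → minimax = 0
No saddle point (maximin ≠ minimax). Mixed strategy needed.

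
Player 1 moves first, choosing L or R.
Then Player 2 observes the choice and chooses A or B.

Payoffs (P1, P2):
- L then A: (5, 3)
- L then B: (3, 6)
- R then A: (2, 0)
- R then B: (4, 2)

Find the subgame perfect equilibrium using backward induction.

P1 plays R, P2 plays B after L and B after R; Payoff (4, 2)

Work:
Backward induction:
After L: P2 chooses B → P1 gets 3
After R: P2 chooses B → P1 gets 4
P1 chooses R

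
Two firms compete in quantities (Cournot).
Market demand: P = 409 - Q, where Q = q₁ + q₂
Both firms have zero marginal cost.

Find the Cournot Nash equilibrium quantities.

q₁* = q₂* = 136.33; P* = 136.33

Work:
Profit: π_i = P·q_i = (a - q_i - q_j)·q_i
FOC: ∂π_i/∂q_i = a - 2q_i - q_j = 0
Reaction function: q_i = (409 - q_j)/2
Symmetry: q* = 409/3 = 136.33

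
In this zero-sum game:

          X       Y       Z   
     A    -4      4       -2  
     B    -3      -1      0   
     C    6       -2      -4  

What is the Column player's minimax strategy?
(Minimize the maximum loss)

Column should play Z, value = 0

Work:
Column player minimizes Row's maximum payoff:
Column X: max payoff to Row = 6
Column Y: max payoff to Row = 4
Column Z: max payoff to Row = 0
Minimum is 0, achieved by column Z.
Minimax strategy: Z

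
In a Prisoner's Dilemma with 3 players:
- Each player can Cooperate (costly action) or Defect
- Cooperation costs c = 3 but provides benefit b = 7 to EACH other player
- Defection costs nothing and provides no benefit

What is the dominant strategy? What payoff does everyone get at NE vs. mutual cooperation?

Dominant: Defect; NE payoff = 0; Coop payoff = 11

Work:
Defect dominates (saves cost c = 3, benefit to others is external)
NE: All defect → everyone gets 0
If all cooperate: each receives (2)×7 - 3 = 11
Social dilemma: 11 > 0 but NE gives 0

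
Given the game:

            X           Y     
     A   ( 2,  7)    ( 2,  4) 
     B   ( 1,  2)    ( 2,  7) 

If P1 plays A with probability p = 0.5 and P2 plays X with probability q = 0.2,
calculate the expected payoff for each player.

E[P1] = 1.9, E[P2] = 5.3

Work:
E[P1] = p·q·π₁(A,X) + p·(1-q)·π₁(A,Y) + (1-p)·q·π₁(B,X) + (1-p)·(1-q)·π₁(B,Y)
= 0.5·0.2·2 + 0.5·0.8·2 + 0.5·0.2·1 + 0.5·0.8·2
= 1.9

E[P2] = 5.3 (similar calculation)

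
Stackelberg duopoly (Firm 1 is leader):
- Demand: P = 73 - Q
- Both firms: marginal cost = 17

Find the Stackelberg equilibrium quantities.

q₁* (leader) = 28.0, q₂* (follower) = 14.0

Work:
Follower's reaction: q₂ = (a - c - q₁)/2
Leader substitutes: π₁ = q₁·(a - q₁ - (a-c-q₁)/2 - c)
FOC: q₁* = (73 - 17)/2 = 28.00
Then: q₂* = (73 - 17 - 28.0)/2 = 14.00
Leader has first-mover advantage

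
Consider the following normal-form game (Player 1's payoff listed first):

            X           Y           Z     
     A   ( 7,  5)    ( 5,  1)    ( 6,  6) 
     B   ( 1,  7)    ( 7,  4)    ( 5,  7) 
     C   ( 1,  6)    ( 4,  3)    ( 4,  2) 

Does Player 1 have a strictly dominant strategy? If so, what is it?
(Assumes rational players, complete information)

No strictly dominant strategy exists for Player 1

Work:
A strategy strictly dominates another if it gives a strictly higher payoff against every opponent action. Compare each pair of P1's strategies column-by-column:
  A vs B: [7 vs 1, 5 vs 7, 6 vs 5] → A does not strictly dominate B (column Y: 5 ≤ 7)
  A vs C: [7 vs 1, 5 vs 4, 6 vs 4] → A strictly dominates C
  B vs A: [1 vs 7, 7 vs 5, 5 vs 6] → B does not strictly dominate A (column X: 1 ≤ 7)
  B vs C: [1 vs 1, 7 vs 4, 5 vs 4] → B does not strictly dominate C (column X: 1 ≤ 1)
  C vs A: [1 vs 7, 4 vs 5, 4 vs 6] → C does not strictly dominate A (column X: 1 ≤ 7)
  C vs B: [1 vs 1, 4 vs 7, 4 vs 5] → C does not strictly dominate B (column X: 1 ≤ 1)
No single strategy strictly dominates all others → no strictly dominant strategy.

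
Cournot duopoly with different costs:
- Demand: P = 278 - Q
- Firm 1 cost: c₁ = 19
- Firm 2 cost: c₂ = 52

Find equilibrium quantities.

q₁* = 97.33, q₂* = 64.33

Work:
Reaction: q₁ = (278 - 19 - q₂)/2
Reaction: q₂ = (278 - 52 - q₁)/2
Solve simultaneously:
q₁* = (278 - 2×19 + 52)/3 = 97.33
q₂* = (278 - 2×52 + 19)/3 = 64.33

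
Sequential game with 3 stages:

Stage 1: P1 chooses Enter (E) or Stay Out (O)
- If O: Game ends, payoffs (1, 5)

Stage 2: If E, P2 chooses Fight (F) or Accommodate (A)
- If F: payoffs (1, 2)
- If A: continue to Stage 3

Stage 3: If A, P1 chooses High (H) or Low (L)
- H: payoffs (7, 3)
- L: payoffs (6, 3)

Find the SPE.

SPE: (E, A, H); Outcome (7, 3)

Work:
Stage 3: P1 chooses H (7 vs 6)
Stage 2: P2: F->2, A->3 (anticipating H). Choose A
Stage 1: P1: O->1, E->7 (anticipating A, H). Choose E
SPE path: E -> A -> H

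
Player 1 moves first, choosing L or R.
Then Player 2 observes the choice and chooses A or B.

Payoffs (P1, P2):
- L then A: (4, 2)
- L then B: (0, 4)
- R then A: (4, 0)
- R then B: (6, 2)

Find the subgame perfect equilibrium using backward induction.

P1 plays R, P2 plays B after L and B after R; Payoff (6, 2)

Work:
Backward induction:
After L: P2 chooses B → P1 gets 0
After R: P2 chooses B → P1 gets 6
P1 chooses R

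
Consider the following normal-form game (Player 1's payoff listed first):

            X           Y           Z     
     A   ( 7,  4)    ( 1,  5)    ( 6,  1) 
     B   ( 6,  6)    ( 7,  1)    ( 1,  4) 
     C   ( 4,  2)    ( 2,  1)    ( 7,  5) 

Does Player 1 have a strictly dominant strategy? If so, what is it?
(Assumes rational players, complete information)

No strictly dominant strategy exists for Player 1

Work:
A strategy strictly dominates another if it gives a strictly higher payoff against every opponent action. Compare each pair of P1's strategies column-by-column:
  A vs B: [7 vs 6, 1 vs 7, 6 vs 1] → A does not strictly dominate B (column Y: 1 ≤ 7)
  A vs C: [7 vs 4, 1 vs 2, 6 vs 7] → A does not strictly dominate C (column Y: 1 ≤ 2)
  B vs A: [6 vs 7, 7 vs 1, 1 vs 6] → B does not strictly dominate A (column X: 6 ≤ 7)
  B vs C: [6 vs 4, 7 vs 2, 1 vs 7] → B does not strictly dominate C (column Z: 1 ≤ 7)
  C vs A: [4 vs 7, 2 vs 1, 7 vs 6] → C does not strictly dominate A (column X: 4 ≤ 7)
  C vs B: [4 vs 6, 2 vs 7, 7 vs 1] → C does not strictly dominate B (column X: 4 ≤ 6)
No single strategy strictly dominates all others → no strictly dominant strategy.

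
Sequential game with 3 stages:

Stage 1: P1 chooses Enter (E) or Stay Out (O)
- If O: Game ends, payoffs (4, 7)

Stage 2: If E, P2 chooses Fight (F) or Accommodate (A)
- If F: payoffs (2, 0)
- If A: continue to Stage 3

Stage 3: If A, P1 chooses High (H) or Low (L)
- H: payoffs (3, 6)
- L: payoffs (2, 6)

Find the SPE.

SPE: (O, A, H); Outcome (4, 7)

Work:
Stage 3: P1 chooses H (3 vs 2)
Stage 2: P2: F->0, A->6 (anticipating H). Choose A
Stage 1: P1: O->4, E->3 (anticipating A, H). Choose O
SPE path: O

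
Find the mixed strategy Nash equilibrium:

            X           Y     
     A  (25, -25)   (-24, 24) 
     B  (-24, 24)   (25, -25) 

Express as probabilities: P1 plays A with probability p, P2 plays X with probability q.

p = 0.5, q = 0.5

Work:
Find probabilities that make opponent indifferent:
P2 chooses q to make P1 indifferent between A and B
P1 chooses p to make P2 indifferent between X and Y
Mixed NE: P1 plays (A: 0.5, B: 0.5), P2 plays (X: 0.5, Y: 0.5)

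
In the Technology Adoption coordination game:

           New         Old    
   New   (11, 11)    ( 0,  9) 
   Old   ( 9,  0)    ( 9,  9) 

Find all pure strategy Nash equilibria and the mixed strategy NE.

Pure NE: (New, New) and (Old, Old); Mixed NE: p = 0.8182, q = 0.8182

Work:
Check pure NE:
(New, New): (11, 11) - no unilateral deviation beneficial
(Old, Old): (9, 9) - no unilateral deviation beneficial
Mixed NE: P1 plays New with p = 0.8182, P2 plays New with q = 0.8182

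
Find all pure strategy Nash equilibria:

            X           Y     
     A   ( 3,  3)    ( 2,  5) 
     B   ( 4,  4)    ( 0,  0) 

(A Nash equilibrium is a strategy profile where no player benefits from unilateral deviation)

Nash equilibrium: (A, Y), (B, X)

Work:
Best responses:
  P1 vs X: payoffs [3, 4] → best response B (payoff 4)
  P1 vs Y: payoffs [2, 0] → best response A (payoff 2)
  P2 vs A: payoffs [3, 5] → best response Y (payoff 5)
  P2 vs B: payoffs [4, 0] → best response X (payoff 4)
Mutual best responses: (A,Y), (B,X) → Nash equilibria.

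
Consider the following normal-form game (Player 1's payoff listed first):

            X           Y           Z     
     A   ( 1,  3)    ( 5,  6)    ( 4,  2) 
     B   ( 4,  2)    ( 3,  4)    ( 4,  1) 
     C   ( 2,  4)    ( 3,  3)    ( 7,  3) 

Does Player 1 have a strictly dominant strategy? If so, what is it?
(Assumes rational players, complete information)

No strictly dominant strategy exists for Player 1

Work:
A strategy strictly dominates another if it gives a strictly higher payoff against every opponent action. Compare each pair of P1's strategies column-by-column:
  A vs B: [1 vs 4, 5 vs 3, 4 vs 4] → A does not strictly dominate B (column X: 1 ≤ 4)
  A vs C: [1 vs 2, 5 vs 3, 4 vs 7] → A does not strictly dominate C (column X: 1 ≤ 2)
  B vs A: [4 vs 1, 3 vs 5, 4 vs 4] → B does not strictly dominate A (column Y: 3 ≤ 5)
  B vs C: [4 vs 2, 3 vs 3, 4 vs 7] → B does not strictly dominate C (column Y: 3 ≤ 3)
  C vs A: [2 vs 1, 3 vs 5, 7 vs 4] → C does not strictly dominate A (column Y: 3 ≤ 5)
  C vs B: [2 vs 4, 3 vs 3, 7 vs 4] → C does not strictly dominate B (column X: 2 ≤ 4)
No single strategy strictly dominates all others → no strictly dominant strategy.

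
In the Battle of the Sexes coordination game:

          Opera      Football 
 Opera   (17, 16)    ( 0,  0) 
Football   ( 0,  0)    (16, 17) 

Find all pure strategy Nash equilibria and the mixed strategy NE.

Pure NE: (Opera, Opera) and (Football, Football); Mixed NE: p = 0.5152, q = 0.4848

Work:
Check pure NE:
(Opera, Opera): (17, 16) - no unilateral deviation beneficial
(Football, Football): (16, 17) - no unilateral deviation beneficial
Mixed NE: P1 plays Opera with p = 0.5152, P2 plays Opera with q = 0.4848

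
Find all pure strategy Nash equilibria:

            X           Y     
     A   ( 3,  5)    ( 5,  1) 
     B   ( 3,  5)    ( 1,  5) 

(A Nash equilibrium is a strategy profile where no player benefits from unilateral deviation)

Nash equilibrium: (A, X), (B, X)

Work:
Best responses:
  P1 vs X: payoffs [3, 3] → best response A/B (payoff 3)
  P1 vs Y: payoffs [5, 1] → best response A (payoff 5)
  P2 vs A: payoffs [5, 1] → best response X (payoff 5)
  P2 vs B: payoffs [5, 5] → best response X/Y (payoff 5)
Mutual best responses: (A,X), (B,X) → Nash equilibria.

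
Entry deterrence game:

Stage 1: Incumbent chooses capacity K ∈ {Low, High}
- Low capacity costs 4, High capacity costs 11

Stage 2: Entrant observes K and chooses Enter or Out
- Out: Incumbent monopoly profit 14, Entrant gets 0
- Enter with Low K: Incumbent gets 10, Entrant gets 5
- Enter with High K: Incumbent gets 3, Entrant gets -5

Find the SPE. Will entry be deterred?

SPE: (Low, Enter|Low, Out|High); Entry not deterred. Incumbent net profit = 6, Entrant gets 5

Work:
After Low K: Entrant enters (5 > 0)
After High K: Entrant stays out (-5 < 0)
Incumbent: Low → 10−4=6, High → 14−11=3
Incumbent chooses Low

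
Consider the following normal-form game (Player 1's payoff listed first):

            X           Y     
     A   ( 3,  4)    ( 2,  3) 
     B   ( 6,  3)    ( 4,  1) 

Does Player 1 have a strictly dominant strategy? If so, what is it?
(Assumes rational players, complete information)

Yes, Player 1's strictly dominant strategy is B

Work:
A strategy strictly dominates another if it gives a strictly higher payoff against every opponent action. Compare each pair of P1's strategies column-by-column:
  A vs B: [3 vs 6, 2 vs 4] → A does not strictly dominate B (column X: 3 ≤ 6)
  B vs A: [6 vs 3, 4 vs 2] → B strictly dominates A
B strictly dominates every other strategy → strictly dominant.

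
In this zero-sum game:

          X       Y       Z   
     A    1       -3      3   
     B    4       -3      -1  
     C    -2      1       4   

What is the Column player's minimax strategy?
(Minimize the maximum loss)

Column should play Y, value = 1

Work:
Column player minimizes Row's maximum payoff:
Column X: max payoff to Row = 4
Column Y: max payoff to Row = 1
Column Z: max payoff to Row = 4
Minimum is 1, achieved by column Y.
Minimax strategy: Y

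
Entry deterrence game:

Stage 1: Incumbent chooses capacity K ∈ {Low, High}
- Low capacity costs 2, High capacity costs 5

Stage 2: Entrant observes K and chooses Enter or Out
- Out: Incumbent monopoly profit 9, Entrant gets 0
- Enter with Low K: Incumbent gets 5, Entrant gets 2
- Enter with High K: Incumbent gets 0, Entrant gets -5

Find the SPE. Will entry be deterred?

SPE: (High, Enter|Low, Out|High); Entry deterred. Incumbent net profit = 4

Work:
After Low K: Entrant enters (2 > 0)
After High K: Entrant stays out (-5 < 0)
Incumbent: Low → 5−2=3, High → 9−5=4
Incumbent chooses High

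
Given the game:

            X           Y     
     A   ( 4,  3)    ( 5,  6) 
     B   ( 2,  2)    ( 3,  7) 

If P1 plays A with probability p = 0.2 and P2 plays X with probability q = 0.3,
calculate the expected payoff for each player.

E[P1] = 3.1, E[P2] = 5.42

Work:
E[P1] = p·q·π₁(A,X) + p·(1-q)·π₁(A,Y) + (1-p)·q·π₁(B,X) + (1-p)·(1-q)·π₁(B,Y)
= 0.2·0.3·4 + 0.2·0.7·5 + 0.8·0.3·2 + 0.8·0.7·3
= 3.1

E[P2] = 5.42 (similar calculation)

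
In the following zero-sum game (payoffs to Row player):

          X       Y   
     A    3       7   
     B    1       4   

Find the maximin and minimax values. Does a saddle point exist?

Maximin = 3, Minimax = 3, Saddle: True

Work:
Row minimums: [3, 1] → maximin = 3
Column maximums: [3, 7] → minimax = 3
Saddle point exists! Game value = 3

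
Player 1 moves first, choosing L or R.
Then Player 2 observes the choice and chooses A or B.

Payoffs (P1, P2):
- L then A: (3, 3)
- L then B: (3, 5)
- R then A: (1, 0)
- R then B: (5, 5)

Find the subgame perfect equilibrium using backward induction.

P1 plays R, P2 plays B after L and B after R; Payoff (5, 5)

Work:
Backward induction:
After L: P2 chooses B → P1 gets 3
After R: P2 chooses B → P1 gets 5
P1 chooses R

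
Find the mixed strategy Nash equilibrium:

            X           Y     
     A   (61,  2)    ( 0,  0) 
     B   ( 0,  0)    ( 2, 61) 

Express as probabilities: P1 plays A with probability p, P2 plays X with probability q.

p = 0.9683, q = 0.0317

Work:
Find probabilities that make opponent indifferent:
P2 chooses q to make P1 indifferent between A and B
P1 chooses p to make P2 indifferent between X and Y
Mixed NE: P1 plays (A: 0.9683, B: 0.0317), P2 plays (X: 0.0317, Y: 0.9683)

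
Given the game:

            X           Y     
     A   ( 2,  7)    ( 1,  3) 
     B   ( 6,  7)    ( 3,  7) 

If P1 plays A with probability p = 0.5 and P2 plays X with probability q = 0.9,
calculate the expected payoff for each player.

E[P1] = 3.8, E[P2] = 6.8

Work:
E[P1] = p·q·π₁(A,X) + p·(1-q)·π₁(A,Y) + (1-p)·q·π₁(B,X) + (1-p)·(1-q)·π₁(B,Y)
= 0.5·0.9·2 + 0.5·0.1·1 + 0.5·0.9·6 + 0.5·0.1·3
= 3.8

E[P2] = 6.8 (similar calculation)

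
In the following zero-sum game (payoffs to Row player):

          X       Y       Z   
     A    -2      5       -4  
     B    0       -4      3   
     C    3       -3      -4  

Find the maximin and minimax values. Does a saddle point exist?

Maximin = -4, Minimax = 3, Saddle: False

Work:
Row minimums: [-4, -4, -4] → maximin = -4
Column maximums: [3, 5, 3] → minimax = 3
No saddle point (maximin ≠ minimax). Mixed strategy needed.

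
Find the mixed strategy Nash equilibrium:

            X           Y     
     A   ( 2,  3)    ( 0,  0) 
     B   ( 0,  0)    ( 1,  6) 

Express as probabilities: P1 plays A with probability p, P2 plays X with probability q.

p = 0.6667, q = 0.3333

Work:
Find probabilities that make opponent indifferent:
P2 chooses q to make P1 indifferent between A and B
P1 chooses p to make P2 indifferent between X and Y
Mixed NE: P1 plays (A: 0.6667, B: 0.3333), P2 plays (X: 0.3333, Y: 0.6667)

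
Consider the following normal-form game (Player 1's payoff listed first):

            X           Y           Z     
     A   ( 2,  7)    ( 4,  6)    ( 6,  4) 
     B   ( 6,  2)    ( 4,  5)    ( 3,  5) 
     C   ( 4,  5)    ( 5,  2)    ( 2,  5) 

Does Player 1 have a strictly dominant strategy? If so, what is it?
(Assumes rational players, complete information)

No strictly dominant strategy exists for Player 1

Work:
A strategy strictly dominates another if it gives a strictly higher payoff against every opponent action. Compare each pair of P1's strategies column-by-column:
  A vs B: [2 vs 6, 4 vs 4, 6 vs 3] → A does not strictly dominate B (column X: 2 ≤ 6)
  A vs C: [2 vs 4, 4 vs 5, 6 vs 2] → A does not strictly dominate C (column X: 2 ≤ 4)
  B vs A: [6 vs 2, 4 vs 4, 3 vs 6] → B does not strictly dominate A (column Y: 4 ≤ 4)
  B vs C: [6 vs 4, 4 vs 5, 3 vs 2] → B does not strictly dominate C (column Y: 4 ≤ 5)
  C vs A: [4 vs 2, 5 vs 4, 2 vs 6] → C does not strictly dominate A (column Z: 2 ≤ 6)
  C vs B: [4 vs 6, 5 vs 4, 2 vs 3] → C does not strictly dominate B (column X: 4 ≤ 6)
No single strategy strictly dominates all others → no strictly dominant strategy.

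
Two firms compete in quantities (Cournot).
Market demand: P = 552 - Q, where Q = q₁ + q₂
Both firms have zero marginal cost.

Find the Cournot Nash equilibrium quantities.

q₁* = q₂* = 184.0; P* = 184.0

Work:
Profit: π_i = P·q_i = (a - q_i - q_j)·q_i
FOC: ∂π_i/∂q_i = a - 2q_i - q_j = 0
Reaction function: q_i = (552 - q_j)/2
Symmetry: q* = 552/3 = 184.0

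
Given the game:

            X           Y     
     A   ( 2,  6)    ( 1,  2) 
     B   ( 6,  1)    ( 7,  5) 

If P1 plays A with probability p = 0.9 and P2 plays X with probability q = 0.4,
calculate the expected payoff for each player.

E[P1] = 1.92, E[P2] = 3.58

Work:
E[P1] = p·q·π₁(A,X) + p·(1-q)·π₁(A,Y) + (1-p)·q·π₁(B,X) + (1-p)·(1-q)·π₁(B,Y)
= 0.9·0.4·2 + 0.9·0.6·1 + 0.1·0.4·6 + 0.1·0.6·7
= 1.92

E[P2] = 3.58 (similar calculation)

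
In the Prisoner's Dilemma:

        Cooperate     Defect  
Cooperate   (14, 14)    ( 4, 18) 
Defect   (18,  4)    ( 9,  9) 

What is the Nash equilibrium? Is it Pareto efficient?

(Defect, Defect) is NE; not Pareto efficient

Work:
Defect dominates Cooperate for both players:
If P2 cooperates: Defect (18) > Cooperate (14)
If P2 defects: Defect (9) > Cooperate (4)
NE: (Defect, Defect) with payoff (9, 9)
But (Cooperate, Cooperate) = (14, 14) Pareto dominates (9, 9)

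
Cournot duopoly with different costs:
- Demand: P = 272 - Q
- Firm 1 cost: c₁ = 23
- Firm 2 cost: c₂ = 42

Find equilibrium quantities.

q₁* = 89.33, q₂* = 70.33

Work:
Reaction: q₁ = (272 - 23 - q₂)/2
Reaction: q₂ = (272 - 42 - q₁)/2
Solve simultaneously:
q₁* = (272 - 2×23 + 42)/3 = 89.33
q₂* = (272 - 2×42 + 23)/3 = 70.33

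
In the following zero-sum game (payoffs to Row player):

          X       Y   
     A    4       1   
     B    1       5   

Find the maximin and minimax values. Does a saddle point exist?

Maximin = 1, Minimax = 4, Saddle: False

Work:
Row minimums: [1, 1] → maximin = 1
Column maximums: [4, 5] → minimax = 4
No saddle point (maximin ≠ minimax). Mixed strategy needed.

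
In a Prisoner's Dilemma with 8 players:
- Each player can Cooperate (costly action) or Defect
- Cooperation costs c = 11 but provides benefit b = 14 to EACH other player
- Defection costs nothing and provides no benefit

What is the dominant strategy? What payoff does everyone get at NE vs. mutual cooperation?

Dominant: Defect; NE payoff = 0; Coop payoff = 87

Work:
Defect dominates (saves cost c = 11, benefit to others is external)
NE: All defect → everyone gets 0
If all cooperate: each receives (7)×14 - 11 = 87
Social dilemma: 87 > 0 but NE gives 0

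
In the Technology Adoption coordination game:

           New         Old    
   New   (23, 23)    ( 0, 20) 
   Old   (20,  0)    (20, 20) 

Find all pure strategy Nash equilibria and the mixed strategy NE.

Pure NE: (New, New) and (Old, Old); Mixed NE: p = 0.8696, q = 0.8696

Work:
Check pure NE:
(New, New): (23, 23) - no unilateral deviation beneficial
(Old, Old): (20, 20) - no unilateral deviation beneficial
Mixed NE: P1 plays New with p = 0.8696, P2 plays New with q = 0.8696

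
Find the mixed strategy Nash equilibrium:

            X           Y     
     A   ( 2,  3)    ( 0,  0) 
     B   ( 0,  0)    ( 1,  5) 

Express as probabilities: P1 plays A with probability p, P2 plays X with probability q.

p = 0.625, q = 0.3333

Work:
Find probabilities that make opponent indifferent:
P2 chooses q to make P1 indifferent between A and B
P1 chooses p to make P2 indifferent between X and Y
Mixed NE: P1 plays (A: 0.625, B: 0.375), P2 plays (X: 0.3333, Y: 0.6667)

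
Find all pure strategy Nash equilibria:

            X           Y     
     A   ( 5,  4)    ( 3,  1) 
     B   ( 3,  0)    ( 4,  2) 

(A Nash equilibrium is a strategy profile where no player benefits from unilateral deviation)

Nash equilibrium: (A, X), (B, Y)

Work:
Best responses:
  P1 vs X: payoffs [5, 3] → best response A (payoff 5)
  P1 vs Y: payoffs [3, 4] → best response B (payoff 4)
  P2 vs A: payoffs [4, 1] → best response X (payoff 4)
  P2 vs B: payoffs [0, 2] → best response Y (payoff 2)
Mutual best responses: (A,X), (B,Y) → Nash equilibria.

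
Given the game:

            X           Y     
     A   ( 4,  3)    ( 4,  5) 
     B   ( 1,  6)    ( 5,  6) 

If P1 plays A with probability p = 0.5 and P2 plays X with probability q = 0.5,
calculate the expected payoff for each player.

E[P1] = 3.5, E[P2] = 5.0

Work:
E[P1] = p·q·π₁(A,X) + p·(1-q)·π₁(A,Y) + (1-p)·q·π₁(B,X) + (1-p)·(1-q)·π₁(B,Y)
= 0.5·0.5·4 + 0.5·0.5·4 + 0.5·0.5·1 + 0.5·0.5·5
= 3.5

E[P2] = 5.0 (similar calculation)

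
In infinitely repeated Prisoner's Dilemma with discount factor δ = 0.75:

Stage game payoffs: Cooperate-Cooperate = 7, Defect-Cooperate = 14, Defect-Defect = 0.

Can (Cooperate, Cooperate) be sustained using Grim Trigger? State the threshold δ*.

δ* = 0.5; since δ = 0.75 ≥ 0.5, cooperation can be sustained

Work:
For Grim Trigger:
Cooperate forever: 7/(1-δ)
Defect then punished: 14 + 0·δ/(1-δ)
Need: 7/(1-δ) ≥ 14 + 0·δ/(1-δ)
Solving: δ ≥ (T-R)/(T-P) = (14-7)/(14-0) = 0.5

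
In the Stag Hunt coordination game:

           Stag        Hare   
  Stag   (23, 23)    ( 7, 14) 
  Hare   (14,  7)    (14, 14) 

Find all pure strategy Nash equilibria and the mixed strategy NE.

Pure NE: (Stag, Stag) and (Hare, Hare); Mixed NE: p = 0.4375, q = 0.4375

Work:
Check pure NE:
(Stag, Stag): (23, 23) - no unilateral deviation beneficial
(Hare, Hare): (14, 14) - no unilateral deviation beneficial
Mixed NE: P1 plays Stag with p = 0.4375, P2 plays Stag with q = 0.4375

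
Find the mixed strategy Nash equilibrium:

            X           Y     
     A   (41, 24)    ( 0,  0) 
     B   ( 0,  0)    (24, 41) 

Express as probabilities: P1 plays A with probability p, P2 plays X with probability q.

p = 0.6308, q = 0.3692

Work:
Find probabilities that make opponent indifferent:
P2 chooses q to make P1 indifferent between A and B
P1 chooses p to make P2 indifferent between X and Y
Mixed NE: P1 plays (A: 0.6308, B: 0.3692), P2 plays (X: 0.3692, Y: 0.6308)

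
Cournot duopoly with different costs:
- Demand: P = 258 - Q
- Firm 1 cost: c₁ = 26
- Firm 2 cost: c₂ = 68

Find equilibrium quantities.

q₁* = 91.33, q₂* = 49.33

Work:
Reaction: q₁ = (258 - 26 - q₂)/2
Reaction: q₂ = (258 - 68 - q₁)/2
Solve simultaneously:
q₁* = (258 - 2×26 + 68)/3 = 91.33
q₂* = (258 - 2×68 + 26)/3 = 49.33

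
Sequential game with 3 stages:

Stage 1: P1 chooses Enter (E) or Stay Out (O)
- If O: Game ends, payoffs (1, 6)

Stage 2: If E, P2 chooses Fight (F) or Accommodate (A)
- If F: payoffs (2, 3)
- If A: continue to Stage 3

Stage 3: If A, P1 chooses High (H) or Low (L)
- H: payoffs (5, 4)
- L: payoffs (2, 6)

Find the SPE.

SPE: (E, A, H); Outcome (5, 4)

Work:
Stage 3: P1 chooses H (5 vs 2)
Stage 2: P2: F->3, A->4 (anticipating H). Choose A
Stage 1: P1: O->1, E->5 (anticipating A, H). Choose E
SPE path: E -> A -> H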